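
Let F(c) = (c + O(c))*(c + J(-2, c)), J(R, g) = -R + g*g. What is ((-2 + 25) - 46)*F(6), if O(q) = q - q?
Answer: -6072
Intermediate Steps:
J(R, g) = g² - R (J(R, g) = -R + g² = g² - R)
O(q) = 0
F(c) = c*(2 + c + c²) (F(c) = (c + 0)*(c + (c² - 1*(-2))) = c*(c + (c² + 2)) = c*(c + (2 + c²)) = c*(2 + c + c²))
((-2 + 25) - 46)*F(6) = ((-2 + 25) - 46)*(6*(2 + 6 + 6²)) = (23 - 46)*(6*(2 + 6 + 36)) = -138*44 = -23*264 = -6072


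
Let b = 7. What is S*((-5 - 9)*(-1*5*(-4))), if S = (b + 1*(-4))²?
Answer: -2520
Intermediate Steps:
S = 9 (S = (7 + 1*(-4))² = (7 - 4)² = 3² = 9)
S*((-5 - 9)*(-1*5*(-4))) = 9*((-5 - 9)*(-1*5*(-4))) = 9*(-(-70)*(-4)) = 9*(-14*20) = 9*(-280) = -2520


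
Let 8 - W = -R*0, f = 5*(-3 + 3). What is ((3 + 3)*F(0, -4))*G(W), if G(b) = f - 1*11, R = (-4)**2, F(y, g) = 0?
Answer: 0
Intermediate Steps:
R = 16
f = 0 (f = 5*0 = 0)
W = 8 (W = 8 - (-1*16)*0 = 8 - (-16)*0 = 8 - 1*0 = 8 + 0 = 8)
G(b) = -11 (G(b) = 0 - 1*11 = 0 - 11 = -11)
((3 + 3)*F(0, -4))*G(W) = ((3 + 3)*0)*(-11) = (6*0)*(-11) = 0*(-11) = 0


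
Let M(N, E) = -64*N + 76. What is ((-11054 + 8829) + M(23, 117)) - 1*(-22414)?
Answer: 18793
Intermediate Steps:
M(N, E) = 76 - 64*N
((-11054 + 8829) + M(23, 117)) - 1*(-22414) = ((-11054 + 8829) + (76 - 64*23)) - 1*(-22414) = (-2225 + (76 - 1472)) + 22414 = (-2225 - 1396) + 22414 = -3621 + 22414 = 18793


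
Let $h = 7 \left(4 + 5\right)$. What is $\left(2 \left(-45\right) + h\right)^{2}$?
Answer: $729$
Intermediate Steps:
$h = 63$ ($h = 7 \cdot 9 = 63$)
$\left(2 \left(-45\right) + h\right)^{2} = \left(2 \left(-45\right) + 63\right)^{2} = \left(-90 + 63\right)^{2} = \left(-27\right)^{2} = 729$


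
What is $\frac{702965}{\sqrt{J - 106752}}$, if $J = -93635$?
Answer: $- \frac{702965 i \sqrt{200387}}{200387} \approx - 1570.4 i$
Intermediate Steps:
$\frac{702965}{\sqrt{J - 106752}} = \frac{702965}{\sqrt{-93635 - 106752}} = \frac{702965}{\sqrt{-200387}} = \frac{702965}{i \sqrt{200387}} = 702965 \left(- \frac{i \sqrt{200387}}{200387}\right) = - \frac{702965 i \sqrt{200387}}{200387}$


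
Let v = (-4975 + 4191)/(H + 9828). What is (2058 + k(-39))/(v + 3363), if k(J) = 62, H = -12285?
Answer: 148824/236105 ≈ 0.63033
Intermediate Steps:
v = 112/351 (v = (-4975 + 4191)/(-12285 + 9828) = -784/(-2457) = -784*(-1/2457) = 112/351 ≈ 0.31909)
(2058 + k(-39))/(v + 3363) = (2058 + 62)/(112/351 + 3363) = 2120/(1180525/351) = 2120*(351/1180525) = 148824/236105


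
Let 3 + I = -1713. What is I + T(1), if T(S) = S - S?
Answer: -1716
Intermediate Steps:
I = -1716 (I = -3 - 1713 = -1716)
T(S) = 0
I + T(1) = -1716 + 0 = -1716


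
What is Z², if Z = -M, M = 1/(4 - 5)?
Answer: 1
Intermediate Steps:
M = -1 (M = 1/(-1) = -1)
Z = 1 (Z = -1*(-1) = 1)
Z² = 1² = 1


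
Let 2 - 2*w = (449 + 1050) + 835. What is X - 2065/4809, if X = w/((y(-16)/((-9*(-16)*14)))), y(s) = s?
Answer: 100930997/687 ≈ 1.4692e+5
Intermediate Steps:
w = -1166 (w = 1 - ((449 + 1050) + 835)/2 = 1 - (1499 + 835)/2 = 1 - ½*2334 = 1 - 1167 = -1166)
X = 146916 (X = -1166/((-16/(-9*(-16)*14))) = -1166/((-16/(144*14))) = -1166/((-16/2016)) = -1166/((-16*1/2016)) = -1166/(-1/126) = -1166*(-126) = 146916)
X - 2065/4809 = 146916 - 2065/4809 = 146916 - 1*295/687 = 146916 - 295/687 = 100930997/687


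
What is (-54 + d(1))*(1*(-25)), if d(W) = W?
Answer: 1325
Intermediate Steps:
(-54 + d(1))*(1*(-25)) = (-54 + 1)*(1*(-25)) = -53*(-25) = 1325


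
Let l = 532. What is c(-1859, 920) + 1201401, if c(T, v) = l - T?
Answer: 1203792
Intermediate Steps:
c(T, v) = 532 - T
c(-1859, 920) + 1201401 = (532 - 1*(-1859)) + 1201401 = (532 + 1859) + 1201401 = 2391 + 1201401 = 1203792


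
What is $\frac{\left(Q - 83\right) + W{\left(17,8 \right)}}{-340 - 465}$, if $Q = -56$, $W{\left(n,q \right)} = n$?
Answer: $\frac{122}{805} \approx 0.15155$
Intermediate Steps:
$\frac{\left(Q - 83\right) + W{\left(17,8 \right)}}{-340 - 465} = \frac{\left(-56 - 83\right) + 17}{-340 - 465} = \frac{-139 + 17}{-340 - 465} = - \frac{122}{-340 - 465} = - \frac{122}{-805} = \left(-122\right) \left(- \frac{1}{805}\right) = \frac{122}{805}$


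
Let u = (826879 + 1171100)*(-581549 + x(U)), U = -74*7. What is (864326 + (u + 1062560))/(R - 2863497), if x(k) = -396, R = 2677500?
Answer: 1162711962269/185997 ≈ 6.2512e+6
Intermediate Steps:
U = -518
u = -1162713889155 (u = (826879 + 1171100)*(-581549 - 396) = 1997979*(-581945) = -1162713889155)
(864326 + (u + 1062560))/(R - 2863497) = (864326 + (-1162713889155 + 1062560))/(2677500 - 2863497) = (864326 - 1162712826595)/(-185997) = -1162711962269*(-1/185997) = 1162711962269/185997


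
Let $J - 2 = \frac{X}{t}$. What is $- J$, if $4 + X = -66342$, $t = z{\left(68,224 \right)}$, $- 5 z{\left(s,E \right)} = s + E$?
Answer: $- \frac{166157}{146} \approx -1138.1$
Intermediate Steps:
$z{\left(s,E \right)} = - \frac{E}{5} - \frac{s}{5}$ ($z{\left(s,E \right)} = - \frac{s + E}{5} = - \frac{E + s}{5} = - \frac{E}{5} - \frac{s}{5}$)
$t = - \frac{292}{5}$ ($t = \left(- \frac{1}{5}\right) 224 - \frac{68}{5} = - \frac{224}{5} - \frac{68}{5} = - \frac{292}{5} \approx -58.4$)
$X = -66346$ ($X = -4 - 66342 = -66346$)
$J = \frac{166157}{146}$ ($J = 2 - \frac{66346}{- \frac{292}{5}} = 2 - - \frac{165865}{146} = 2 + \frac{165865}{146} = \frac{166157}{146} \approx 1138.1$)
$- J = \left(-1\right) \frac{166157}{146} = - \frac{166157}{146}$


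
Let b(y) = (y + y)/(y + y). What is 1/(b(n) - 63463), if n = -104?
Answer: -1/63462 ≈ -1.5757e-5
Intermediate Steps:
b(y) = 1 (b(y) = (2*y)/((2*y)) = (2*y)*(1/(2*y)) = 1)
1/(b(n) - 63463) = 1/(1 - 63463) = 1/(-63462) = -1/63462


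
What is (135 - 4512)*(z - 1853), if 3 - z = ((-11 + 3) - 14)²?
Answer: 10215918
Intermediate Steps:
z = -481 (z = 3 - ((-11 + 3) - 14)² = 3 - (-8 - 14)² = 3 - 1*(-22)² = 3 - 1*484 = 3 - 484 = -481)
(135 - 4512)*(z - 1853) = (135 - 4512)*(-481 - 1853) = -4377*(-2334) = 10215918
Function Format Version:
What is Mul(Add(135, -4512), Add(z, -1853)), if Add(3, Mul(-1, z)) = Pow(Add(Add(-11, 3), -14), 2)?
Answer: 10215918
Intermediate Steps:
z = -481 (z = Add(3, Mul(-1, Pow(Add(Add(-11, 3), -14), 2))) = Add(3, Mul(-1, Pow(Add(-8, -14), 2))) = Add(3, Mul(-1, Pow(-22, 2))) = Add(3, Mul(-1, 484)) = Add(3, -484) = -481)
Mul(Add(135, -4512), Add(z, -1853)) = Mul(Add(135, -4512), Add(-481, -1853)) = Mul(-4377, -2334) = 10215918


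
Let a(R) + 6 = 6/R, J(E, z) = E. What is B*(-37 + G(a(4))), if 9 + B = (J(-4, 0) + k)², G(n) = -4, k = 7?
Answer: 0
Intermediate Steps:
a(R) = -6 + 6/R
B = 0 (B = -9 + (-4 + 7)² = -9 + 3² = -9 + 9 = 0)
B*(-37 + G(a(4))) = 0*(-37 - 4) = 0*(-41) = 0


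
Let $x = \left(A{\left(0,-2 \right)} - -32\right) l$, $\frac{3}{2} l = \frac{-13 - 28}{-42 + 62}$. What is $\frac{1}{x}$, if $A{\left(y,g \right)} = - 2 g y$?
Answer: $- \frac{15}{656} \approx -0.022866$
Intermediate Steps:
$A{\left(y,g \right)} = - 2 g y$
$l = - \frac{41}{30}$ ($l = \frac{2 \frac{-13 - 28}{-42 + 62}}{3} = \frac{2 \left(- \frac{41}{20}\right)}{3} = \frac{2 \left(\left(-41\right) \frac{1}{20}\right)}{3} = \frac{2}{3} \left(- \frac{41}{20}\right) = - \frac{41}{30} \approx -1.3667$)
$x = - \frac{656}{15}$ ($x = \left(\left(-2\right) \left(-2\right) 0 - -32\right) \left(- \frac{41}{30}\right) = \left(0 + 32\right) \left(- \frac{41}{30}\right) = 32 \left(- \frac{41}{30}\right) = - \frac{656}{15} \approx -43.733$)
$\frac{1}{x} = \frac{1}{- \frac{656}{15}} = - \frac{15}{656}$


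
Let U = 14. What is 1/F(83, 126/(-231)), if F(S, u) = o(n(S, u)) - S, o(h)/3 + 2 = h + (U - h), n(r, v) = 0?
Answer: -1/47 ≈ -0.021277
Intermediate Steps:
o(h) = 36 (o(h) = -6 + 3*(h + (14 - h)) = -6 + 3*14 = -6 + 42 = 36)
F(S, u) = 36 - S
1/F(83, 126/(-231)) = 1/(36 - 1*83) = 1/(36 - 83) = 1/(-47) = -1/47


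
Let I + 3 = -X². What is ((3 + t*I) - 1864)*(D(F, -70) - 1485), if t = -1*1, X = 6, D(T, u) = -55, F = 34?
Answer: 2805880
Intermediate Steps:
t = -1
I = -39 (I = -3 - 1*6² = -3 - 1*36 = -3 - 36 = -39)
((3 + t*I) - 1864)*(D(F, -70) - 1485) = ((3 - 1*(-39)) - 1864)*(-55 - 1485) = ((3 + 39) - 1864)*(-1540) = (42 - 1864)*(-1540) = -1822*(-1540) = 2805880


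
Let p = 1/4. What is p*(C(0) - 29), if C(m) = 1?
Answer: -7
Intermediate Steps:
p = 1/4 ≈ 0.25000
p*(C(0) - 29) = (1 - 29)/4 = (1/4)*(-28) = -7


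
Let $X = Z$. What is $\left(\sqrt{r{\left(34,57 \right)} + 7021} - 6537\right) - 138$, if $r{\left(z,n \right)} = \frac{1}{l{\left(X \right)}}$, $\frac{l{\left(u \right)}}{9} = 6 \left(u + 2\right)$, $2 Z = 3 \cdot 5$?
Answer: $-6675 + \frac{\sqrt{205301118}}{171} \approx -6591.2$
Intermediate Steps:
$Z = \frac{15}{2}$ ($Z = \frac{3 \cdot 5}{2} = \frac{1}{2} \cdot 15 = \frac{15}{2} \approx 7.5$)
$X = \frac{15}{2} \approx 7.5$
$l{\left(u \right)} = 108 + 54 u$ ($l{\left(u \right)} = 9 \cdot 6 \left(u + 2\right) = 9 \cdot 6 \left(2 + u\right) = 9 \left(12 + 6 u\right) = 108 + 54 u$)
$r{\left(z,n \right)} = \frac{1}{513}$ ($r{\left(z,n \right)} = \frac{1}{108 + 54 \cdot \frac{15}{2}} = \frac{1}{108 + 405} = \frac{1}{513}$)
$\left(\sqrt{r{\left(34,57 \right)} + 7021} - 6537\right) - 138 = \left(\sqrt{\frac{1}{513} + 7021} - 6537\right) - 138 = \left(\sqrt{\frac{3601774}{513}} - 6537\right) - 138 = \left(\frac{\sqrt{205301118}}{171} - 6537\right) - 138 = \left(-6537 + \frac{\sqrt{205301118}}{171}\right) - 138 = -6675 + \frac{\sqrt{205301118}}{171}$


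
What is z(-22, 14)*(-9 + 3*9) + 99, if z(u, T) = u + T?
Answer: -45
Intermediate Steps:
z(u, T) = T + u
z(-22, 14)*(-9 + 3*9) + 99 = (14 - 22)*(-9 + 3*9) + 99 = -8*(-9 + 27) + 99 = -8*18 + 99 = -144 + 99 = -45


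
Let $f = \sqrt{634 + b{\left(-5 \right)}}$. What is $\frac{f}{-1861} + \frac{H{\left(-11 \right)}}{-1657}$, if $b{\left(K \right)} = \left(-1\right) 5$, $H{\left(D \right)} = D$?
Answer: $\frac{11}{1657} - \frac{\sqrt{629}}{1861} \approx -0.0068381$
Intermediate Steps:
$b{\left(K \right)} = -5$
$f = \sqrt{629}$ ($f = \sqrt{634 - 5} = \sqrt{629} \approx 25.08$)
$\frac{f}{-1861} + \frac{H{\left(-11 \right)}}{-1657} = \frac{\sqrt{629}}{-1861} - \frac{11}{-1657} = \sqrt{629} \left(- \frac{1}{1861}\right) - - \frac{11}{1657} = - \frac{\sqrt{629}}{1861} + \frac{11}{1657} = \frac{11}{1657} - \frac{\sqrt{629}}{1861}$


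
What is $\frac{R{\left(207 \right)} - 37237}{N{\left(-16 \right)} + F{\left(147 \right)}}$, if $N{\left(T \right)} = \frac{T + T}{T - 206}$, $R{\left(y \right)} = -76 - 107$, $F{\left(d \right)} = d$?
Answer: $- \frac{4153620}{16333} \approx -254.31$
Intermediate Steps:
$R{\left(y \right)} = -183$
$N{\left(T \right)} = \frac{2 T}{-206 + T}$
$\frac{R{\left(207 \right)} - 37237}{N{\left(-16 \right)} + F{\left(147 \right)}} = \frac{-183 - 37237}{2 \left(-16\right) \frac{1}{-206 - 16} + 147} = - \frac{37420}{2 \left(-16\right) \frac{1}{-222} + 147} = - \frac{37420}{2 \left(-16\right) \left(- \frac{1}{222}\right) + 147} = - \frac{37420}{\frac{16}{111} + 147} = - \frac{37420}{\frac{16333}{111}} = \left(-37420\right) \frac{111}{16333} = - \frac{4153620}{16333}$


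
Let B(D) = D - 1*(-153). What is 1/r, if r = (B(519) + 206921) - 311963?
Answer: -1/104370 ≈ -9.5813e-6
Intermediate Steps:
B(D) = 153 + D (B(D) = D + 153 = 153 + D)
r = -104370 (r = ((153 + 519) + 206921) - 311963 = (672 + 206921) - 311963 = 207593 - 311963 = -104370)
1/r = 1/(-104370) = -1/104370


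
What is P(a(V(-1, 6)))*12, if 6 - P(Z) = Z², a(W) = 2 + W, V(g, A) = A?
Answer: -696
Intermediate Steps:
P(Z) = 6 - Z²
P(a(V(-1, 6)))*12 = (6 - (2 + 6)²)*12 = (6 - 1*8²)*12 = (6 - 1*64)*12 = (6 - 64)*12 = -58*12 = -696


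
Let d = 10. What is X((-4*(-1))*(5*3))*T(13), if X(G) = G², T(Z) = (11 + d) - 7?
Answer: 50400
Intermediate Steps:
T(Z) = 14 (T(Z) = (11 + 10) - 7 = 21 - 7 = 14)
X((-4*(-1))*(5*3))*T(13) = ((-4*(-1))*(5*3))²*14 = (4*15)²*14 = 60²*14 = 3600*14 = 50400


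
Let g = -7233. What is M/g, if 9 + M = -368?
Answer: 377/7233 ≈ 0.052122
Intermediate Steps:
M = -377 (M = -9 - 368 = -377)
M/g = -377/(-7233) = -377*(-1/7233) = 377/7233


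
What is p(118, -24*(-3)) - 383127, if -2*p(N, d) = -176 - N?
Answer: -382980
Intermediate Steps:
p(N, d) = 88 + N/2 (p(N, d) = -(-176 - N)/2 = 88 + N/2)
p(118, -24*(-3)) - 383127 = (88 + (½)*118) - 383127 = (88 + 59) - 383127 = 147 - 383127 = -382980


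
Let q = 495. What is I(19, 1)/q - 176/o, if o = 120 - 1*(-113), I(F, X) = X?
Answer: -86887/115335 ≈ -0.75334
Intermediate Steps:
o = 233 (o = 120 + 113 = 233)
I(19, 1)/q - 176/o = 1/495 - 176/233 = -86887/115335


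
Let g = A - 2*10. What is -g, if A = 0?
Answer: 20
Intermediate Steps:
g = -20 (g = 0 - 2*10 = 0 - 20 = -20)
-g = -1*(-20) = 20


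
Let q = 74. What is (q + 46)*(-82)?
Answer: -9840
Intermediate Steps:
(q + 46)*(-82) = (74 + 46)*(-82) = 120*(-82) = -9840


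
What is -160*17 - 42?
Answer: -2762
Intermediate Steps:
-160*17 - 42 = -40*68 - 42 = -2720 - 42 = -2762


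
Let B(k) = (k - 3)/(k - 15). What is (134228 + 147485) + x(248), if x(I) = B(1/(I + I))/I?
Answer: 519724427223/1844872 ≈ 2.8171e+5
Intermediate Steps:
B(k) = (-3 + k)/(-15 + k)
x(I) = (-3 + 1/(2*I))/(I*(-15 + 1/(2*I))) (x(I) = ((-3 + 1/(I + I))/(-15 + 1/(I + I)))/I = ((-3 + 1/(2*I))/(-15 + 1/(2*I)))/I = (-3 + 1/(2*I))/(I*(-15 + 1/(2*I))))
(134228 + 147485) + x(248) = (134228 + 147485) + (-1 + 6*248)/(248*(-1 + 30*248)) = 281713 + (-1 + 1488)/(248*(-1 + 7440)) = 281713 + (1/248)*1487/7439 = 281713 + (1/248)*(1/7439)*1487 = 281713 + 1487/1844872 = 519724427223/1844872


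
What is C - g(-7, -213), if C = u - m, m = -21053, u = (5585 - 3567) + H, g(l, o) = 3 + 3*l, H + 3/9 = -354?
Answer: 68204/3 ≈ 22735.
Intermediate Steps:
H = -1063/3 (H = -1/3 - 354 = -1063/3 ≈ -354.33)
u = 4991/3 (u = (5585 - 3567) - 1063/3 = 2018 - 1063/3 = 4991/3 ≈ 1663.7)
C = 68150/3 (C = 4991/3 - 1*(-21053) = 4991/3 + 21053 = 68150/3 ≈ 22717.)
C - g(-7, -213) = 68150/3 - (3 + 3*(-7)) = 68150/3 - (3 - 21) = 68150/3 - 1*(-18) = 68150/3 + 18 = 68204/3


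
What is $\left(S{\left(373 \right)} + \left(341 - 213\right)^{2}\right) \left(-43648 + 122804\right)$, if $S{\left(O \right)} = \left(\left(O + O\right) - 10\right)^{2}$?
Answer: $44175380480$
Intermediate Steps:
$S{\left(O \right)} = \left(-10 + 2 O\right)^{2}$ ($S{\left(O \right)} = \left(2 O - 10\right)^{2} = \left(-10 + 2 O\right)^{2}$)
$\left(S{\left(373 \right)} + \left(341 - 213\right)^{2}\right) \left(-43648 + 122804\right) = \left(4 \left(-5 + 373\right)^{2} + \left(341 - 213\right)^{2}\right) \left(-43648 + 122804\right) = \left(4 \cdot 368^{2} + 128^{2}\right) 79156 = \left(4 \cdot 135424 + 16384\right) 79156 = \left(541696 + 16384\right) 79156 = 558080 \cdot 79156 = 44175380480$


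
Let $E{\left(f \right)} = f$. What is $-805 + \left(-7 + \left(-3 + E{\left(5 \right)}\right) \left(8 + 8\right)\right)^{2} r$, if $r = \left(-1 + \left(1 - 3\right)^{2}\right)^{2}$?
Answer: $4820$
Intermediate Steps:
$r = 9$ ($r = \left(-1 + \left(-2\right)^{2}\right)^{2} = \left(-1 + 4\right)^{2} = 3^{2} = 9$)
$-805 + \left(-7 + \left(-3 + E{\left(5 \right)}\right) \left(8 + 8\right)\right)^{2} r = -805 + \left(-7 + \left(-3 + 5\right) \left(8 + 8\right)\right)^{2} \cdot 9 = -805 + \left(-7 + 2 \cdot 16\right)^{2} \cdot 9 = -805 + \left(-7 + 32\right)^{2} \cdot 9 = -805 + 25^{2} \cdot 9 = -805 + 625 \cdot 9 = -805 + 5625 = 4820$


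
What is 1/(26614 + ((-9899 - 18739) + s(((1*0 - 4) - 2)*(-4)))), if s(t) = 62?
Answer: -1/1962 ≈ -0.00050968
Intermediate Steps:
1/(26614 + ((-9899 - 18739) + s(((1*0 - 4) - 2)*(-4)))) = 1/(26614 + ((-9899 - 18739) + 62)) = 1/(26614 + (-28638 + 62)) = 1/(26614 - 28576) = 1/(-1962) = -1/1962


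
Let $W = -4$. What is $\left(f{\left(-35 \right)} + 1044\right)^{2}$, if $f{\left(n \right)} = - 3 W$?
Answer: $1115136$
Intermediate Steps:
$f{\left(n \right)} = 12$ ($f{\left(n \right)} = \left(-3\right) \left(-4\right) = 12$)
$\left(f{\left(-35 \right)} + 1044\right)^{2} = \left(12 + 1044\right)^{2} = 1056^{2} = 1115136$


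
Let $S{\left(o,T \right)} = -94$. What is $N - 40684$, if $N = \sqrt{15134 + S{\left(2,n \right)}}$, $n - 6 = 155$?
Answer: $-40684 + 8 \sqrt{235} \approx -40561.0$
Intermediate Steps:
$n = 161$ ($n = 6 + 155 = 161$)
$N = 8 \sqrt{235}$ ($N = \sqrt{15134 - 94} = \sqrt{15040} = 8 \sqrt{235} \approx 122.64$)
$N - 40684 = 8 \sqrt{235} - 40684 = -40684 + 8 \sqrt{235}$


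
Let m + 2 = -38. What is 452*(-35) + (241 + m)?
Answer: -15619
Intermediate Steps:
m = -40 (m = -2 - 38 = -40)
452*(-35) + (241 + m) = 452*(-35) + (241 - 40) = -15820 + 201 = -15619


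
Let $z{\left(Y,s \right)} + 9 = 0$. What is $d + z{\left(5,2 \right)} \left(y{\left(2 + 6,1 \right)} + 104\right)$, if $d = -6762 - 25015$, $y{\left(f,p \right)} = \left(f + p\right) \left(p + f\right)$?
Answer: $-33442$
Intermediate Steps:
$z{\left(Y,s \right)} = -9$ ($z{\left(Y,s \right)} = -9 + 0 = -9$)
$y{\left(f,p \right)} = \left(f + p\right)^{2}$ ($y{\left(f,p \right)} = \left(f + p\right) \left(f + p\right) = \left(f + p\right)^{2}$)
$d = -31777$ ($d = -6762 - 25015 = -31777$)
$d + z{\left(5,2 \right)} \left(y{\left(2 + 6,1 \right)} + 104\right) = -31777 - 9 \left(\left(\left(2 + 6\right) + 1\right)^{2} + 104\right) = -31777 - 9 \left(\left(8 + 1\right)^{2} + 104\right) = -31777 - 9 \left(9^{2} + 104\right) = -31777 - 9 \left(81 + 104\right) = -31777 - 1665 = -33442$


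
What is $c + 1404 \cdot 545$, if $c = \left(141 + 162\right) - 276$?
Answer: $765207$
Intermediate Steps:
$c = 27$ ($c = 303 - 276 = 27$)
$c + 1404 \cdot 545 = 27 + 1404 \cdot 545 = 27 + 765180 = 765207$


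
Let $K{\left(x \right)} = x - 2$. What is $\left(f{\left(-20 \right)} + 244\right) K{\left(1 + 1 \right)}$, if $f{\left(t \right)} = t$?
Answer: $0$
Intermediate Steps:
$K{\left(x \right)} = -2 + x$ ($K{\left(x \right)} = x - 2 = -2 + x$)
$\left(f{\left(-20 \right)} + 244\right) K{\left(1 + 1 \right)} = \left(-20 + 244\right) \left(-2 + \left(1 + 1\right)\right) = 224 \left(-2 + 2\right) = 224 \cdot 0 = 0$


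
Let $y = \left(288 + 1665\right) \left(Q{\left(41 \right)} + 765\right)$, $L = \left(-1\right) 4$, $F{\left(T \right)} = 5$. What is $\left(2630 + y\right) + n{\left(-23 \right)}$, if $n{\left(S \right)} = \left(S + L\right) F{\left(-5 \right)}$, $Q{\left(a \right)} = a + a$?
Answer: $1656686$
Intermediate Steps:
$Q{\left(a \right)} = 2 a$
$L = -4$
$n{\left(S \right)} = -20 + 5 S$ ($n{\left(S \right)} = \left(S - 4\right) 5 = \left(-4 + S\right) 5 = -20 + 5 S$)
$y = 1654191$ ($y = \left(288 + 1665\right) \left(2 \cdot 41 + 765\right) = 1953 \left(82 + 765\right) = 1953 \cdot 847 = 1654191$)
$\left(2630 + y\right) + n{\left(-23 \right)} = \left(2630 + 1654191\right) + \left(-20 + 5 \left(-23\right)\right) = 1656821 - 135 = 1656686$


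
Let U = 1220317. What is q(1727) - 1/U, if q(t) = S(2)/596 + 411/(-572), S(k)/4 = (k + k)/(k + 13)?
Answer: -1118174084569/1560077659140 ≈ -0.71674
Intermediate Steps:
S(k) = 8*k/(13 + k) (S(k) = 4*((k + k)/(k + 13)) = 4*((2*k)/(13 + k)) = 4*(2*k/(13 + k)) = 8*k/(13 + k))
q(t) = -916297/1278420 (q(t) = (8*2/(13 + 2))/596 + 411/(-572) = (8*2/15)*(1/596) + 411*(-1/572) = (8*2*(1/15))*(1/596) - 411/572 = (16/15)*(1/596) - 411/572 = 4/2235 - 411/572 = -916297/1278420)
q(1727) - 1/U = -916297/1278420 - 1/1220317 = -1118174084569/1560077659140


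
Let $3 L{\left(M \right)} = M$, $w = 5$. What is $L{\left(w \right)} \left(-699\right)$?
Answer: $-1165$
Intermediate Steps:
$L{\left(M \right)} = \frac{M}{3}$
$L{\left(w \right)} \left(-699\right) = \frac{1}{3} \cdot 5 \left(-699\right) = \frac{5}{3} \left(-699\right) = -1165$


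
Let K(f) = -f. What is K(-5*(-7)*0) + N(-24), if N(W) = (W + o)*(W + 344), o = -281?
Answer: -97600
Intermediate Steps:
N(W) = (-281 + W)*(344 + W) (N(W) = (W - 281)*(W + 344) = (-281 + W)*(344 + W))
K(-5*(-7)*0) + N(-24) = -(-5*(-7))*0 + (-96664 + (-24)² + 63*(-24)) = -35*0 + (-96664 + 576 - 1512) = -1*0 - 97600 = 0 - 97600 = -97600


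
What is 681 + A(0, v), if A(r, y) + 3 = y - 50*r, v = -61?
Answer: 617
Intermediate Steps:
A(r, y) = -3 + y - 50*r (A(r, y) = -3 + (y - 50*r) = -3 + y - 50*r)
681 + A(0, v) = 681 + (-3 - 61 - 50*0) = 681 + (-3 - 61 + 0) = 681 - 64 = 617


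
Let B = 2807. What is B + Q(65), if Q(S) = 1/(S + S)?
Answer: 364911/130 ≈ 2807.0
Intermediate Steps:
Q(S) = 1/(2*S)
B + Q(65) = 2807 + (½)/65 = 2807 + (½)*(1/65) = 2807 + 1/130 = 364911/130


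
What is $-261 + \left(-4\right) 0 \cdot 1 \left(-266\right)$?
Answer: $-261$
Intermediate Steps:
$-261 + \left(-4\right) 0 \cdot 1 \left(-266\right) = -261 + 0 \cdot 1 \left(-266\right) = -261 + 0 \left(-266\right) = -261 + 0 = -261$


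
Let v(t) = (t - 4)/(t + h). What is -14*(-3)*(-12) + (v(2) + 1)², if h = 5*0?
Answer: -504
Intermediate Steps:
h = 0
v(t) = (-4 + t)/t (v(t) = (t - 4)/(t + 0) = (-4 + t)/t)
-14*(-3)*(-12) + (v(2) + 1)² = -14*(-3)*(-12) + ((-4 + 2)/2 + 1)² = 42*(-12) + ((½)*(-2) + 1)² = -504 + (-1 + 1)² = -504 + 0² = -504 + 0 = -504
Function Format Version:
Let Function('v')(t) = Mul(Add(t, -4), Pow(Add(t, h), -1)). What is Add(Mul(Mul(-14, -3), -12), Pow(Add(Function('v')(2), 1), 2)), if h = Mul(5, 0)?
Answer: -504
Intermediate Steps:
h = 0
Function('v')(t) = Mul(Pow(t, -1), Add(-4, t)) (Function('v')(t) = Mul(Add(t, -4), Pow(Add(t, 0), -1)) = Mul(Add(-4, t), Pow(t, -1)) = Mul(Pow(t, -1), Add(-4, t)))
Add(Mul(Mul(-14, -3), -12), Pow(Add(Function('v')(2), 1), 2)) = Add(Mul(Mul(-14, -3), -12), Pow(Add(Mul(Pow(2, -1), Add(-4, 2)), 1), 2)) = Add(Mul(42, -12), Pow(Add(Mul(Rational(1, 2), -2), 1), 2)) = Add(-504, Pow(Add(-1, 1), 2)) = Add(-504, Pow(0, 2)) = Add(-504, 0) = -504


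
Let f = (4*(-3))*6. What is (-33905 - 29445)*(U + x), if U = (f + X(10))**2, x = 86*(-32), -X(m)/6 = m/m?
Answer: -211082200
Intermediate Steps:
f = -72 (f = -12*6 = -72)
X(m) = -6 (X(m) = -6*m/m = -6*1 = -6)
x = -2752
U = 6084 (U = (-72 - 6)**2 = (-78)**2 = 6084)
(-33905 - 29445)*(U + x) = (-33905 - 29445)*(6084 - 2752) = -63350*3332 = -211082200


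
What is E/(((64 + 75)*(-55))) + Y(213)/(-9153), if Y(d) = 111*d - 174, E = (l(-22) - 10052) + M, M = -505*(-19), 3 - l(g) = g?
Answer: -58488803/23324895 ≈ -2.5076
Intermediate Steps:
l(g) = 3 - g
M = 9595
E = -432 (E = ((3 - 1*(-22)) - 10052) + 9595 = ((3 + 22) - 10052) + 9595 = (25 - 10052) + 9595 = -10027 + 9595 = -432)
Y(d) = -174 + 111*d
E/(((64 + 75)*(-55))) + Y(213)/(-9153) = -432*(-1/(55*(64 + 75))) + (-174 + 111*213)/(-9153) = -432/(139*(-55)) + (-174 + 23643)*(-1/9153) = -432/(-7645) + 23469*(-1/9153) = -432*(-1/7645) - 7823/3051 = 432/7645 - 7823/3051 = -58488803/23324895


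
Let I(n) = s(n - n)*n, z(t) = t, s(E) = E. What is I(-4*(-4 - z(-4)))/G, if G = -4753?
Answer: 0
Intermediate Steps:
I(n) = 0 (I(n) = (n - n)*n = 0*n = 0)
I(-4*(-4 - z(-4)))/G = 0/(-4753) = 0*(-1/4753) = 0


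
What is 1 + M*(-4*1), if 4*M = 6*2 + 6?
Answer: -17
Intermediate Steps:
M = 9/2 (M = (6*2 + 6)/4 = (12 + 6)/4 = (¼)*18 = 9/2 ≈ 4.5000)
1 + M*(-4*1) = 1 + 9*(-4*1)/2 = 1 + (9/2)*(-4) = 1 - 18 = -17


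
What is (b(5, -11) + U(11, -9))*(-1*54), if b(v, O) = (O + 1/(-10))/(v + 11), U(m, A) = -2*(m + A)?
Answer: 20277/80 ≈ 253.46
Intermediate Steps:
U(m, A) = -2*A - 2*m (U(m, A) = -2*(A + m) = -2*A - 2*m)
b(v, O) = (-⅒ + O)/(11 + v) (b(v, O) = (O - ⅒)/(11 + v) = (-⅒ + O)/(11 + v))
(b(5, -11) + U(11, -9))*(-1*54) = ((-⅒ - 11)/(11 + 5) + (-2*(-9) - 2*11))*(-1*54) = (-111/10/16 + (18 - 22))*(-54) = ((1/16)*(-111/10) - 4)*(-54) = (-111/160 - 4)*(-54) = -751/160*(-54) = 20277/80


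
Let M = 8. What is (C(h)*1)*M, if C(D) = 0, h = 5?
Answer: 0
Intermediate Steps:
(C(h)*1)*M = (0*1)*8 = 0*8 = 0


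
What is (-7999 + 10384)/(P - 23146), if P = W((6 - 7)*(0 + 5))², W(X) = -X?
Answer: -265/2569 ≈ -0.10315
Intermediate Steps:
P = 25 (P = (-(6 - 7)*(0 + 5))² = (-(-1)*5)² = (-1*(-5))² = 5² = 25)
(-7999 + 10384)/(P - 23146) = (-7999 + 10384)/(25 - 23146) = 2385/(-23121) = 2385*(-1/23121) = -265/2569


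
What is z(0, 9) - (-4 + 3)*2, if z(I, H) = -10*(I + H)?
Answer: -88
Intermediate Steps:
z(I, H) = -10*H - 10*I (z(I, H) = -10*(H + I) = -10*H - 10*I)
z(0, 9) - (-4 + 3)*2 = (-10*9 - 10*0) - (-4 + 3)*2 = (-90 + 0) - (-1)*2 = -90 - 1*(-2) = -90 + 2 = -88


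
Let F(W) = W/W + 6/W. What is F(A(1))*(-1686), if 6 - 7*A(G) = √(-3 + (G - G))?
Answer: -163542/13 - 23604*I*√3/13 ≈ -12580.0 - 3144.9*I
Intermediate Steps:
A(G) = 6/7 - I*√3/7 (A(G) = 6/7 - √(-3 + (G - G))/7 = 6/7 - √(-3 + 0)/7 = 6/7 - I*√3/7)
F(W) = 1 + 6/W
F(A(1))*(-1686) = ((6 + (6/7 - I*√3/7))/(6/7 - I*√3/7))*(-1686) = ((48/7 - I*√3/7)/(6/7 - I*√3/7))*(-1686) = -1686*(48/7 - I*√3/7)/(6/7 - I*√3/7)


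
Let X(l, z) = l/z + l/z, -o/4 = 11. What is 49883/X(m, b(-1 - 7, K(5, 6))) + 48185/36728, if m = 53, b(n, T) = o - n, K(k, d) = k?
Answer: -32975297027/1946584 ≈ -16940.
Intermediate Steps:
o = -44 (o = -4*11 = -44)
b(n, T) = -44 - n
X(l, z) = 2*l/z
49883/X(m, b(-1 - 7, K(5, 6))) + 48185/36728 = 49883/((2*53/(-44 - (-1 - 7)))) + 48185/36728 = 49883/((2*53/(-44 - 1*(-8)))) + 48185*(1/36728) = 49883/((2*53/(-44 + 8))) + 48185/36728 = 49883/((2*53/(-36))) + 48185/36728 = 49883/((2*53*(-1/36))) + 48185/36728 = 49883/(-53/18) + 48185/36728 = 49883*(-18/53) + 48185/36728 = -897894/53 + 48185/36728 = -32975297027/1946584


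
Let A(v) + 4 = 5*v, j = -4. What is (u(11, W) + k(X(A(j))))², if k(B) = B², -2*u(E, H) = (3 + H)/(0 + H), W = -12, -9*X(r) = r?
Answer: 235225/5184 ≈ 45.375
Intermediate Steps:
A(v) = -4 + 5*v
X(r) = -r/9
u(E, H) = -(3 + H)/(2*H) (u(E, H) = -(3 + H)/(2*(0 + H)) = -(3 + H)/(2*H))
(u(11, W) + k(X(A(j))))² = ((½)*(-3 - 1*(-12))/(-12) + (-(-4 + 5*(-4))/9)²)² = ((½)*(-1/12)*(-3 + 12) + (-(-4 - 20)/9)²)² = ((½)*(-1/12)*9 + (-⅑*(-24))²)² = (-3/8 + (8/3)²)² = (-3/8 + 64/9)² = (485/72)² = 235225/5184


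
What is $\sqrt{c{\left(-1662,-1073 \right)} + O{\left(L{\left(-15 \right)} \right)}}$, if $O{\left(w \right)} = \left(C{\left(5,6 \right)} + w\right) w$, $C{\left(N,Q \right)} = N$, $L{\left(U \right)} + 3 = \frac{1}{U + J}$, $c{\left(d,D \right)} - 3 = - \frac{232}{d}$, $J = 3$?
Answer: $\frac{7 i \sqrt{624635}}{3324} \approx 1.6644 i$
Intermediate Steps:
$c{\left(d,D \right)} = 3 - \frac{232}{d}$
$L{\left(U \right)} = -3 + \frac{1}{3 + U}$ ($L{\left(U \right)} = -3 + \frac{1}{U + 3} = -3 + \frac{1}{3 + U}$)
$O{\left(w \right)} = w \left(5 + w\right)$ ($O{\left(w \right)} = \left(5 + w\right) w = w \left(5 + w\right)$)
$\sqrt{c{\left(-1662,-1073 \right)} + O{\left(L{\left(-15 \right)} \right)}} = \sqrt{\left(3 - \frac{232}{-1662}\right) + \frac{-8 - -45}{3 - 15} \left(5 + \frac{-8 - -45}{3 - 15}\right)} = \sqrt{\left(3 - - \frac{116}{831}\right) + \frac{-8 + 45}{-12} \left(5 + \frac{-8 + 45}{-12}\right)} = \sqrt{\left(3 + \frac{116}{831}\right) + \left(- \frac{1}{12}\right) 37 \left(5 - \frac{37}{12}\right)} = \sqrt{\frac{2609}{831} - \frac{37 \left(5 - \frac{37}{12}\right)}{12}} = \sqrt{\frac{2609}{831} - \frac{851}{144}} = \sqrt{- \frac{110495}{39888}} = \frac{7 i \sqrt{624635}}{3324}$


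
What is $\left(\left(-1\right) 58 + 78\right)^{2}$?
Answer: $400$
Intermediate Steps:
$\left(\left(-1\right) 58 + 78\right)^{2} = \left(-58 + 78\right)^{2} = 20^{2} = 400$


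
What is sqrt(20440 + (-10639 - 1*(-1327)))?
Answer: 2*sqrt(2782) ≈ 105.49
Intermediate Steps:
sqrt(20440 + (-10639 - 1*(-1327))) = sqrt(20440 + (-10639 + 1327)) = sqrt(20440 - 9312) = sqrt(11128) = 2*sqrt(2782)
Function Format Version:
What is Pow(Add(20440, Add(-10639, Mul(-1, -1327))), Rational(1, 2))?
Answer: Mul(2, Pow(2782, Rational(1, 2))) ≈ 105.49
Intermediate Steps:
Pow(Add(20440, Add(-10639, Mul(-1, -1327))), Rational(1, 2)) = Pow(Add(20440, Add(-10639, 1327)), Rational(1, 2)) = Pow(Add(20440, -9312), Rational(1, 2)) = Pow(11128, Rational(1, 2)) = Mul(2, Pow(2782, Rational(1, 2)))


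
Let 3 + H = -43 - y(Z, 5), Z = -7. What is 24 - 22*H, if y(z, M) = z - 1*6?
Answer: 750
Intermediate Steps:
y(z, M) = -6 + z (y(z, M) = z - 6 = -6 + z)
H = -33 (H = -3 + (-43 - (-6 - 7)) = -3 + (-43 - 1*(-13)) = -3 + (-43 + 13) = -3 - 30 = -33)
24 - 22*H = 24 - 22*(-33) = 24 + 726 = 750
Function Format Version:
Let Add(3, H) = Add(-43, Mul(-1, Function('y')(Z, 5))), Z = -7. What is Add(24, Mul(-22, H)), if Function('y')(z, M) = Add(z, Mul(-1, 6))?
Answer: 750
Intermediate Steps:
Function('y')(z, M) = Add(-6, z) (Function('y')(z, M) = Add(z, -6) = Add(-6, z))
H = -33 (H = Add(-3, Add(-43, Mul(-1, Add(-6, -7)))) = Add(-3, Add(-43, Mul(-1, -13))) = Add(-3, Add(-43, 13)) = Add(-3, -30) = -33)
Add(24, Mul(-22, H)) = Add(24, Mul(-22, -33)) = Add(24, 726) = 750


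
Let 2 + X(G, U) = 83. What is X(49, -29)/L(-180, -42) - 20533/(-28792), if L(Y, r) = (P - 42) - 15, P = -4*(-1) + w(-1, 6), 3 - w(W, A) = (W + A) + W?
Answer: -22655/28792 ≈ -0.78685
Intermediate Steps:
w(W, A) = 3 - A - 2*W (w(W, A) = 3 - ((W + A) + W) = 3 - ((A + W) + W) = 3 - (A + 2*W) = 3 + (-A - 2*W) = 3 - A - 2*W)
P = 3 (P = -4*(-1) + (3 - 1*6 - 2*(-1)) = 4 + (3 - 6 + 2) = 4 - 1 = 3)
L(Y, r) = -54 (L(Y, r) = (3 - 42) - 15 = -39 - 15 = -54)
X(G, U) = 81 (X(G, U) = -2 + 83 = 81)
X(49, -29)/L(-180, -42) - 20533/(-28792) = 81/(-54) - 20533/(-28792) = 81*(-1/54) - 20533*(-1/28792) = -3/2 + 20533/28792 = -22655/28792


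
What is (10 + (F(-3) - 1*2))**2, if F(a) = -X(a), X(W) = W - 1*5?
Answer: 256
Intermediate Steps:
X(W) = -5 + W (X(W) = W - 5 = -5 + W)
F(a) = 5 - a (F(a) = -(-5 + a) = 5 - a)
(10 + (F(-3) - 1*2))**2 = (10 + ((5 - 1*(-3)) - 1*2))**2 = (10 + ((5 + 3) - 2))**2 = (10 + (8 - 2))**2 = (10 + 6)**2 = 16**2 = 256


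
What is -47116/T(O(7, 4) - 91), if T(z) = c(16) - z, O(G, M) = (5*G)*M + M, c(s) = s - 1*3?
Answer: 11779/10 ≈ 1177.9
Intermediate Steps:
c(s) = -3 + s (c(s) = s - 3 = -3 + s)
O(G, M) = M + 5*G*M (O(G, M) = 5*G*M + M = M + 5*G*M)
T(z) = 13 - z (T(z) = (-3 + 16) - z = 13 - z)
-47116/T(O(7, 4) - 91) = -47116/(13 - (4*(1 + 5*7) - 91)) = -47116/(13 - (4*(1 + 35) - 91)) = -47116/(13 - (4*36 - 91)) = -47116/(13 - (144 - 91)) = -47116/(13 - 1*53) = -47116/(13 - 53) = -47116/(-40) = -47116*(-1/40) = 11779/10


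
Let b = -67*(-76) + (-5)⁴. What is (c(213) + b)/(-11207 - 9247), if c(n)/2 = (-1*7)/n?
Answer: -1217707/4356702 ≈ -0.27950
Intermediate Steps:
c(n) = -14/n (c(n) = 2*((-1*7)/n) = 2*(-7/n) = -14/n)
b = 5717 (b = 5092 + 625 = 5717)
(c(213) + b)/(-11207 - 9247) = (-14/213 + 5717)/(-11207 - 9247) = (-14*1/213 + 5717)/(-20454) = (-14/213 + 5717)*(-1/20454) = (1217707/213)*(-1/20454) = -1217707/4356702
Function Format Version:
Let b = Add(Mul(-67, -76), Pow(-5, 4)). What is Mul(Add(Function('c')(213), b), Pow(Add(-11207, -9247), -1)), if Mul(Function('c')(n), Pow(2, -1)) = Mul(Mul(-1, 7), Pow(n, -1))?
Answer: Rational(-1217707, 4356702) ≈ -0.27950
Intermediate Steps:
Function('c')(n) = Mul(-14, Pow(n, -1)) (Function('c')(n) = Mul(2, Mul(Mul(-1, 7), Pow(n, -1))) = Mul(2, Mul(-7, Pow(n, -1))) = Mul(-14, Pow(n, -1)))
b = 5717 (b = Add(5092, 625) = 5717)
Mul(Add(Function('c')(213), b), Pow(Add(-11207, -9247), -1)) = Mul(Add(Mul(-14, Pow(213, -1)), 5717), Pow(Add(-11207, -9247), -1)) = Mul(Add(Mul(-14, Rational(1, 213)), 5717), Pow(-20454, -1)) = Mul(Add(Rational(-14, 213), 5717), Rational(-1, 20454)) = Mul(Rational(1217707, 213), Rational(-1, 20454)) = Rational(-1217707, 4356702)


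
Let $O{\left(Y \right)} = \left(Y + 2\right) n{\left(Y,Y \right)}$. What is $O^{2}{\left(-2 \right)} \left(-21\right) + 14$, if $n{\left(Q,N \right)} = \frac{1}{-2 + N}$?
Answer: $14$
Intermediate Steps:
$O{\left(Y \right)} = \frac{2 + Y}{-2 + Y}$ ($O{\left(Y \right)} = \frac{Y + 2}{-2 + Y} = \frac{2 + Y}{-2 + Y}$)
$O^{2}{\left(-2 \right)} \left(-21\right) + 14 = \left(\frac{2 - 2}{-2 - 2}\right)^{2} \left(-21\right) + 14 = \left(\frac{1}{-4} \cdot 0\right)^{2} \left(-21\right) + 14 = \left(\left(- \frac{1}{4}\right) 0\right)^{2} \left(-21\right) + 14 = 0^{2} \left(-21\right) + 14 = 0 \left(-21\right) + 14 = 0 + 14 = 14$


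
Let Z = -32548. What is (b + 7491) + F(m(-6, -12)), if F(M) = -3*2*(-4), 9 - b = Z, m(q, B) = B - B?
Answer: 40072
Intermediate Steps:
m(q, B) = 0
b = 32557 (b = 9 - 1*(-32548) = 9 + 32548 = 32557)
F(M) = 24 (F(M) = -6*(-4) = 24)
(b + 7491) + F(m(-6, -12)) = (32557 + 7491) + 24 = 40048 + 24 = 40072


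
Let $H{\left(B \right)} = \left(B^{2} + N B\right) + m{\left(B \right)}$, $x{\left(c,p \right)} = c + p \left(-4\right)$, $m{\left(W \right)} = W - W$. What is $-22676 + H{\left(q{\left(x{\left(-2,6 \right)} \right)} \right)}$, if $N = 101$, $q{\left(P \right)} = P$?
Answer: $-24626$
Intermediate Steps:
$m{\left(W \right)} = 0$
$x{\left(c,p \right)} = c - 4 p$
$H{\left(B \right)} = B^{2} + 101 B$ ($H{\left(B \right)} = \left(B^{2} + 101 B\right) + 0 = B^{2} + 101 B$)
$-22676 + H{\left(q{\left(x{\left(-2,6 \right)} \right)} \right)} = -22676 + \left(-2 - 24\right) \left(101 - 26\right) = -22676 - 26 \left(101 - 26\right) = -22676 - 1950 = -24626$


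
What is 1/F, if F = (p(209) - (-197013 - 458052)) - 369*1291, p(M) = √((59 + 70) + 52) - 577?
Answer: 178109/31722815700 - √181/31722815700 ≈ 5.6141e-6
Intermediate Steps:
p(M) = -577 + √181 (p(M) = √(129 + 52) - 577 = √181 - 577 = -577 + √181)
F = 178109 + √181 (F = ((-577 + √181) - (-197013 - 458052)) - 369*1291 = ((-577 + √181) - 1*(-655065)) - 476379 = ((-577 + √181) + 655065) - 476379 = (654488 + √181) - 476379 = 178109 + √181 ≈ 1.7812e+5)
1/F = 1/(178109 + √181)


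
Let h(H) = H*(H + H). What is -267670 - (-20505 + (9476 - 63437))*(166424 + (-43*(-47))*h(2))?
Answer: 13596628202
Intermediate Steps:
h(H) = 2*H**2 (h(H) = H*(2*H) = 2*H**2)
-267670 - (-20505 + (9476 - 63437))*(166424 + (-43*(-47))*h(2)) = -267670 - (-20505 + (9476 - 63437))*(166424 + (-43*(-47))*(2*2**2)) = -267670 - (-20505 - 53961)*(166424 + 2021*(2*4)) = -267670 - (-74466)*(166424 + 2021*8) = -267670 - (-74466)*(166424 + 16168) = -267670 - (-74466)*182592 = -267670 - 1*(-13596895872) = -267670 + 13596895872 = 13596628202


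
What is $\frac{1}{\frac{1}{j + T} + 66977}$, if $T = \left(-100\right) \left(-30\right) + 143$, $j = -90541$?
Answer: $\frac{87398}{5853655845} \approx 1.493 \cdot 10^{-5}$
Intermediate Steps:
$T = 3143$ ($T = 3000 + 143 = 3143$)
$\frac{1}{\frac{1}{j + T} + 66977} = \frac{1}{\frac{1}{-90541 + 3143} + 66977} = \frac{1}{\frac{1}{-87398} + 66977} = \frac{1}{- \frac{1}{87398} + 66977} = \frac{1}{\frac{5853655845}{87398}} = \frac{87398}{5853655845}$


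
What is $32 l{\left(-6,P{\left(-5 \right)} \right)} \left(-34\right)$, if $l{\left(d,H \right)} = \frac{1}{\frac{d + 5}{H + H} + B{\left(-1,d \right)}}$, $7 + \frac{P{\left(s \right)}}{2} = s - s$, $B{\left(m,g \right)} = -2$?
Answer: $\frac{30464}{55} \approx 553.89$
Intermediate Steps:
$P{\left(s \right)} = -14$ ($P{\left(s \right)} = -14 + 2 \left(s - s\right) = -14 + 2 \cdot 0 = -14 + 0 = -14$)
$l{\left(d,H \right)} = \frac{1}{-2 + \frac{5 + d}{2 H}}$ ($l{\left(d,H \right)} = \frac{1}{\frac{d + 5}{H + H} - 2} = \frac{1}{\frac{5 + d}{2 H} - 2} = \frac{1}{-2 + \frac{5 + d}{2 H}}$)
$32 l{\left(-6,P{\left(-5 \right)} \right)} \left(-34\right) = 32 \cdot 2 \left(-14\right) \frac{1}{5 - 6 - -56} \left(-34\right) = 32 \cdot 2 \left(-14\right) \frac{1}{5 - 6 + 56} \left(-34\right) = 32 \cdot 2 \left(-14\right) \frac{1}{55} \left(-34\right) = 32 \left(- \frac{28}{55}\right) \left(-34\right) = \left(- \frac{896}{55}\right) \left(-34\right) = \frac{30464}{55}$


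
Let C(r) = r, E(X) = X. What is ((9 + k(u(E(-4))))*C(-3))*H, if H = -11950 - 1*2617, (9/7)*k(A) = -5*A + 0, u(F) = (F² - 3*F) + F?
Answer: -3685451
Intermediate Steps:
u(F) = F² - 2*F
k(A) = -35*A/9 (k(A) = 7*(-5*A + 0)/9 = 7*(-5*A)/9 = -35*A/9)
H = -14567 (H = -11950 - 2617 = -14567)
((9 + k(u(E(-4))))*C(-3))*H = ((9 - (-140)*(-2 - 4)/9)*(-3))*(-14567) = ((9 - (-140)*(-6)/9)*(-3))*(-14567) = ((9 - 35/9*24)*(-3))*(-14567) = ((9 - 280/3)*(-3))*(-14567) = -253/3*(-3)*(-14567) = 253*(-14567) = -3685451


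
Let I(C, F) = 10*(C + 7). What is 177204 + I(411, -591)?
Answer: 181384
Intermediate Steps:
I(C, F) = 70 + 10*C (I(C, F) = 10*(7 + C) = 70 + 10*C)
177204 + I(411, -591) = 177204 + (70 + 10*411) = 177204 + (70 + 4110) = 177204 + 4180 = 181384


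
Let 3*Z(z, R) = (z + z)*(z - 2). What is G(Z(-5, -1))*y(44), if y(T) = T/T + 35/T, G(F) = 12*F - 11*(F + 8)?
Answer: -7663/66 ≈ -116.11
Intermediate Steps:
Z(z, R) = 2*z*(-2 + z)/3 (Z(z, R) = ((z + z)*(z - 2))/3 = ((2*z)*(-2 + z))/3 = (2*z*(-2 + z))/3 = 2*z*(-2 + z)/3)
G(F) = -88 + F (G(F) = 12*F - 11*(8 + F) = 12*F + (-88 - 11*F) = -88 + F)
y(T) = 1 + 35/T
G(Z(-5, -1))*y(44) = (-88 + (2/3)*(-5)*(-2 - 5))*((35 + 44)/44) = (-88 + (2/3)*(-5)*(-7))*((1/44)*79) = (-88 + 70/3)*(79/44) = -194/3*79/44 = -7663/66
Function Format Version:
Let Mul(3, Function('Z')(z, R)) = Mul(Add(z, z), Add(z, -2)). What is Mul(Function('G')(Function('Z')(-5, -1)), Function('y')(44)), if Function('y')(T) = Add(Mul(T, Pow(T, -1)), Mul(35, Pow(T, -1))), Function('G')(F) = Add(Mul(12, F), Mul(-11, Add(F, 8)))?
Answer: Rational(-7663, 66) ≈ -116.11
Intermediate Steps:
Function('Z')(z, R) = Mul(Rational(2, 3), z, Add(-2, z)) (Function('Z')(z, R) = Mul(Rational(1, 3), Mul(Add(z, z), Add(z, -2))) = Mul(Rational(1, 3), Mul(Mul(2, z), Add(-2, z))) = Mul(Rational(1, 3), Mul(2, z, Add(-2, z))) = Mul(Rational(2, 3), z, Add(-2, z)))
Function('G')(F) = Add(-88, F) (Function('G')(F) = Add(Mul(12, F), Mul(-11, Add(8, F))) = Add(Mul(12, F), Add(-88, Mul(-11, F))) = Add(-88, F))
Function('y')(T) = Add(1, Mul(35, Pow(T, -1)))
Mul(Function('G')(Function('Z')(-5, -1)), Function('y')(44)) = Mul(Add(-88, Mul(Rational(2, 3), -5, Add(-2, -5))), Mul(Pow(44, -1), Add(35, 44))) = Mul(Add(-88, Mul(Rational(2, 3), -5, -7)), Mul(Rational(1, 44), 79)) = Mul(Add(-88, Rational(70, 3)), Rational(79, 44)) = Mul(Rational(-194, 3), Rational(79, 44)) = Rational(-7663, 66)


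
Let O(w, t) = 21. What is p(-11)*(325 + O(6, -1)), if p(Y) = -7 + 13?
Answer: 2076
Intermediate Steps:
p(Y) = 6
p(-11)*(325 + O(6, -1)) = 6*(325 + 21) = 6*346 = 2076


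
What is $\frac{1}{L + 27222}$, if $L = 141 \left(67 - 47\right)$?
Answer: $\frac{1}{30042} \approx 3.3287 \cdot 10^{-5}$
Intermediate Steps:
$L = 2820$ ($L = 141 \cdot 20 = 2820$)
$\frac{1}{L + 27222} = \frac{1}{2820 + 27222} = \frac{1}{30042}$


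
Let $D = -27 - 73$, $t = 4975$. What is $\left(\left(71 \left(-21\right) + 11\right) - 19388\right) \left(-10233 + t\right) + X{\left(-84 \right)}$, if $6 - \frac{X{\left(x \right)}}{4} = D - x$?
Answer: $109724032$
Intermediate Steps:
$D = -100$ ($D = -27 - 73 = -100$)
$X{\left(x \right)} = 424 + 4 x$ ($X{\left(x \right)} = 24 - 4 \left(-100 - x\right) = 24 + \left(400 + 4 x\right) = 424 + 4 x$)
$\left(\left(71 \left(-21\right) + 11\right) - 19388\right) \left(-10233 + t\right) + X{\left(-84 \right)} = \left(\left(71 \left(-21\right) + 11\right) - 19388\right) \left(-10233 + 4975\right) + \left(424 + 4 \left(-84\right)\right) = \left(\left(-1491 + 11\right) - 19388\right) \left(-5258\right) + \left(424 - 336\right) = \left(-1480 - 19388\right) \left(-5258\right) + 88 = \left(-20868\right) \left(-5258\right) + 88 = 109723944 + 88 = 109724032$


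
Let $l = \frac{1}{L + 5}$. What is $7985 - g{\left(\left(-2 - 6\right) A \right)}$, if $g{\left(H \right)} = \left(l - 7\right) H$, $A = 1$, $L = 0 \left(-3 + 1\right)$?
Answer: $\frac{39653}{5} \approx 7930.6$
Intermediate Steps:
$L = 0$ ($L = 0 \left(-2\right) = 0$)
$l = \frac{1}{5}$ ($l = \frac{1}{0 + 5} = \frac{1}{5} \approx 0.2$)
$g{\left(H \right)} = - \frac{34 H}{5}$ ($g{\left(H \right)} = \left(\frac{1}{5} - 7\right) H = - \frac{34 H}{5}$)
$7985 - g{\left(\left(-2 - 6\right) A \right)} = 7985 - - \frac{34 \left(-2 - 6\right) 1}{5} = 7985 - - \frac{34 \left(\left(-8\right) 1\right)}{5} = 7985 - \left(- \frac{34}{5}\right) \left(-8\right) = 7985 - \frac{272}{5} = \frac{39653}{5}$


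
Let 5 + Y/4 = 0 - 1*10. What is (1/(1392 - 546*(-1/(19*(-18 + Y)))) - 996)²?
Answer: 693543654437089/699126481 ≈ 9.9202e+5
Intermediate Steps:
Y = -60 (Y = -20 + 4*(0 - 1*10) = -20 + 4*(0 - 10) = -20 + 4*(-10) = -20 - 40 = -60)
(1/(1392 - 546*(-1/(19*(-18 + Y)))) - 996)² = (1/(1392 - 546*(-1/(19*(-18 - 60)))) - 996)² = (1/(1392 - 546/((-19*(-78)))) - 996)² = (1/(1392 - 546/1482) - 996)² = (1/(1392 - 546*1/1482) - 996)² = (1/(1392 - 7/19) - 996)² = (1/(26441/19) - 996)² = (19/26441 - 996)² = (-26335217/26441)² = 693543654437089/699126481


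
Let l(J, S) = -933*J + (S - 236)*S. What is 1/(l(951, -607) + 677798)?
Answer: 1/302216 ≈ 3.3089e-6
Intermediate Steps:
l(J, S) = -933*J + S*(-236 + S) (l(J, S) = -933*J + (-236 + S)*S = -933*J + S*(-236 + S))
1/(l(951, -607) + 677798) = 1/(((-607)² - 933*951 - 236*(-607)) + 677798) = 1/((368449 - 887283 + 143252) + 677798) = 1/(-375582 + 677798) = 1/302216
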